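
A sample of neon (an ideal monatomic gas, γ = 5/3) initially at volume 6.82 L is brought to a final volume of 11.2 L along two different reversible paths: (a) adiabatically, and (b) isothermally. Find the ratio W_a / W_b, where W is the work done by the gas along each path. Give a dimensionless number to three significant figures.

Path (a) adiabatic: W = P₁V₁(1 − (V₁/V₂)^(γ−1))/(γ−1) → W_a/(P₁V₁) = 0.4224.
Path (b) isothermal: W = P₁V₁ ln(V₂/V₁) → W_b/(P₁V₁) = 0.4961.
W_a / W_b = 0.4224 / 0.4961 = 0.8515.

W_a / W_b ≈ 0.851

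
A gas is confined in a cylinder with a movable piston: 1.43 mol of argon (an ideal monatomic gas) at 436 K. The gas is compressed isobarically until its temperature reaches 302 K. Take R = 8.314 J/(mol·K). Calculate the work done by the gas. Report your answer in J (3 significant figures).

W ≈ -1590 J

Isobaric: W = P ΔV = nR ΔT.
W = (1.43)(8.314)(302 − 436) = -1593 J.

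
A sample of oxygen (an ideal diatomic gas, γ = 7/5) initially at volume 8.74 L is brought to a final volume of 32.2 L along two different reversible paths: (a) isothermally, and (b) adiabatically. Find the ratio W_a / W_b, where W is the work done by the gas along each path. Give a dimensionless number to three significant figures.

Path (a) isothermal: W = P₁V₁ ln(V₂/V₁) → W_a/(P₁V₁) = 1.304.
Path (b) adiabatic: W = P₁V₁(1 − (V₁/V₂)^(γ−1))/(γ−1) → W_b/(P₁V₁) = 1.016.
W_a / W_b = 1.304 / 1.016 = 1.283.

W_a / W_b ≈ 1.28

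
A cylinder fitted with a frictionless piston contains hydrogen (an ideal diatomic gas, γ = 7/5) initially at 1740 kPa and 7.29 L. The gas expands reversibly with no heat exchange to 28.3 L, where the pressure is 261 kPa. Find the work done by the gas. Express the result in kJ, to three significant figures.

W ≈ 13.2 kJ

Adiabatic: W = (P₁V₁ − P₂V₂)/(γ − 1) with γ = 7/5.
P₁V₁ = 12685 J, P₂V₂ = 7386 J.
W = (12685 − 7386) / 0.4 = 13246 J.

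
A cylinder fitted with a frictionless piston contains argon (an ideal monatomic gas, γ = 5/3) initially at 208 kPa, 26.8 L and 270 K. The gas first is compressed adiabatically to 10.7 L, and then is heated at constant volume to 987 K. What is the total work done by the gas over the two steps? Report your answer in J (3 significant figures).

W_total ≈ -7060 J

Step 1 (adiabatic): W = (P₁V₁ − P₂V₂)/(γ−1) = (5574 − 10281)/0.667 = -7060 J.
Step 2 (isochoric): W = 0 (constant volume).
W_total = -7060 + 0 = -7060 J.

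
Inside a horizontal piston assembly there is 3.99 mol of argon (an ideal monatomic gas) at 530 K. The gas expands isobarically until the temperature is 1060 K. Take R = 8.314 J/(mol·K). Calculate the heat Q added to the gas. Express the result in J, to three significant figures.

Q ≈ 44000 J

Isobaric: W = nRΔT = (3.99)(8.314)(530) = 17582 J.
ΔU = nCᵥΔT with Cᵥ = 3R/2: ΔU = (3.99)(12.47)(530) = 26372 J.
Q = ΔU + W = 26372 + 17582 = 43954 J.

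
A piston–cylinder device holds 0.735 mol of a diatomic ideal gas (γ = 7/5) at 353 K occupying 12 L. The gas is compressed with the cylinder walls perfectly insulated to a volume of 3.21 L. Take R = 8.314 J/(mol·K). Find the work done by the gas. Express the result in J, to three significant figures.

W ≈ -3750 J

Adiabatic: TV^(γ−1) = const with γ = 7/5.
T₂ = T₁ (V₁/V₂)^(γ−1) = 353 × (12/3.21)^0.4 = 353 × 1.695 = 598.2 K.
W_by = nCᵥ(T₁ − T₂) = (0.735)(20.79)(353 − 598.2) = -3746 J.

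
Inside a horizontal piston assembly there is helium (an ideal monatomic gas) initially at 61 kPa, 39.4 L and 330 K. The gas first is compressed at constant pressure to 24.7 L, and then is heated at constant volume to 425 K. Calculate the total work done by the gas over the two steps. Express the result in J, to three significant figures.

W_total ≈ -897 J

Step 1 (isobaric): W = PΔV = (61 kPa)(24.7 − 39.4 L) = -896.7 J.
Step 2 (isochoric): W = 0 (constant volume).
W_total = -896.7 + 0 = -896.7 J.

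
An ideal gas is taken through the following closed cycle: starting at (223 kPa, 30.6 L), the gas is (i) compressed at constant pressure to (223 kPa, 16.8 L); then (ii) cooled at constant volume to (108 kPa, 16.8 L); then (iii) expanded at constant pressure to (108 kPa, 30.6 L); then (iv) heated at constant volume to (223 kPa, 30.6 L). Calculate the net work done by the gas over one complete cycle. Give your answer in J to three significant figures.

Constant-volume legs do no work.
W(i) = (223)(16.8 − 30.6) = -3077 J; W(iii) = (108)(30.6 − 16.8) = 1490 J.
W_net = -3077 + 1490 = -1587 J (the counter-clockwise enclosed area).

W_net ≈ -1590 J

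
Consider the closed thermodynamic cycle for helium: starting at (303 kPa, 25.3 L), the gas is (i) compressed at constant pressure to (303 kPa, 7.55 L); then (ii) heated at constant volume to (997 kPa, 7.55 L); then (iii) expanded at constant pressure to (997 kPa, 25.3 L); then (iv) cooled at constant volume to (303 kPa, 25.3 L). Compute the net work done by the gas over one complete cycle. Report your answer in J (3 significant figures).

Constant-volume legs do no work.
W(i) = (303)(7.55 − 25.3) = -5378 J; W(iii) = (997)(25.3 − 7.55) = 17697 J.
W_net = -5378 + 17697 = 12318 J (the clockwise enclosed area).

W_net ≈ 12300 J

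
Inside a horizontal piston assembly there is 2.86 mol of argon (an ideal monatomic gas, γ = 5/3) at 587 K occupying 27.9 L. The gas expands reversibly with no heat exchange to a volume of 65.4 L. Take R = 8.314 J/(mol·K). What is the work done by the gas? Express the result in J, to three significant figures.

W ≈ 9070 J

Adiabatic: TV^(γ−1) = const with γ = 5/3.
T₂ = T₁ (V₁/V₂)^(γ−1) = 587 × (27.9/65.4)^0.667 = 587 × 0.5667 = 332.7 K.
W_by = nCᵥ(T₁ − T₂) = (2.86)(12.47)(587 − 332.7) = 9072 J.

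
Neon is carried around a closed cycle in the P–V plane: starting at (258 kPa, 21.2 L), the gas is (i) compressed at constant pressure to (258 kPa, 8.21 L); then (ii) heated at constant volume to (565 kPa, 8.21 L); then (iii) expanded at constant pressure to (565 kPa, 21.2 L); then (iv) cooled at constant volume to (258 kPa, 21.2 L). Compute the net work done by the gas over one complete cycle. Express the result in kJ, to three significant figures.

W_net ≈ 3.99 kJ

Constant-volume legs do no work.
W(i) = (258)(8.21 − 21.2) = -3351 J; W(iii) = (565)(21.2 − 8.21) = 7339 J.
W_net = -3351 + 7339 = 3988 J (the clockwise enclosed area).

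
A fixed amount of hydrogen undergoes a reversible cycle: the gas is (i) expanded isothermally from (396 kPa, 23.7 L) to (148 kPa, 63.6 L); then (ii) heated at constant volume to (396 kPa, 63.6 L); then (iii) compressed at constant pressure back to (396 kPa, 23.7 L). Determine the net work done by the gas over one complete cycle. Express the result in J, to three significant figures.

W_net ≈ -6540 J

Leg (i): W = PᵢVᵢ ln(V_f/Vᵢ) = (9385) ln(63.6/23.7) = 9264 J.
Leg (ii): W = 0.
Leg (iii): W = PΔV = (396)(23.7 − 63.6) = -15800 J.
W_net = 9264 − 15800 = -6536 J.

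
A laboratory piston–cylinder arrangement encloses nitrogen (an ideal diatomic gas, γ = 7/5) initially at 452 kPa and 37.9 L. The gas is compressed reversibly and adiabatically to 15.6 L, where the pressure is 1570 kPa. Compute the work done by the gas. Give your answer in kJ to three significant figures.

W ≈ -18.4 kJ

Adiabatic: W = (P₁V₁ − P₂V₂)/(γ − 1) with γ = 7/5.
P₁V₁ = 17131 J, P₂V₂ = 24492 J.
W = (17131 − 24492) / 0.4 = -18403 J.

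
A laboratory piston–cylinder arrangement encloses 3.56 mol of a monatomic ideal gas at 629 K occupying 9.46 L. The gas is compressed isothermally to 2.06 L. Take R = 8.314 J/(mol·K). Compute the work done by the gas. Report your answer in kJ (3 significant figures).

Isothermal: W = nRT ln(V₂/V₁).
W = (3.56)(8.314)(629) × ln(2.06/9.46)
  = 18617 × -1.524
W_by_gas = -28379 J.

W ≈ -28.4 kJ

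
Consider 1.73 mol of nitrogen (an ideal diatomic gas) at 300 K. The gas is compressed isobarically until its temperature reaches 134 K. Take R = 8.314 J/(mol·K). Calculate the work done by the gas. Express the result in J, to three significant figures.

Isobaric: W = P ΔV = nR ΔT.
W = (1.73)(8.314)(134 − 300) = -2388 J.

W ≈ -2390 J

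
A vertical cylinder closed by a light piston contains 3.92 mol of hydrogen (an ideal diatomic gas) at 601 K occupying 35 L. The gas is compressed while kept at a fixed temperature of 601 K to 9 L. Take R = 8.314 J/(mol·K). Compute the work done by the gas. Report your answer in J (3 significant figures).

Isothermal: W = nRT ln(V₂/V₁).
W = (3.92)(8.314)(601) × ln(9/35)
  = 19587 × -1.358
W_by_gas = -26602 J.

W ≈ -26600 J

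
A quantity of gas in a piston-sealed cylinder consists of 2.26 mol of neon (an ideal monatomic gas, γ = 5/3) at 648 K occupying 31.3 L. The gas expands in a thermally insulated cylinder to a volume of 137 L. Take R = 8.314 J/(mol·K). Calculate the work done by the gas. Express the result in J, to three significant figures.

Adiabatic: TV^(γ−1) = const with γ = 5/3.
T₂ = T₁ (V₁/V₂)^(γ−1) = 648 × (31.3/137)^0.667 = 648 × 0.3737 = 242.2 K.
W_by = nCᵥ(T₁ − T₂) = (2.26)(12.47)(648 − 242.2) = 11438 J.

W ≈ 11400 J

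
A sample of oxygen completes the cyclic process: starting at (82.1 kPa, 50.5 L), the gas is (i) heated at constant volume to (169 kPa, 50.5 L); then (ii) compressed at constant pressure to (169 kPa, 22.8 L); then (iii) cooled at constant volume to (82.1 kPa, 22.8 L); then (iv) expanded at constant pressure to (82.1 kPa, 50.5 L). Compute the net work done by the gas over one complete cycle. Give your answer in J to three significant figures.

W_net ≈ -2410 J

Constant-volume legs do no work.
W(ii) = (169)(22.8 − 50.5) = -4681 J; W(iv) = (82.1)(50.5 − 22.8) = 2274 J.
W_net = -4681 + 2274 = -2407 J (the counter-clockwise enclosed area).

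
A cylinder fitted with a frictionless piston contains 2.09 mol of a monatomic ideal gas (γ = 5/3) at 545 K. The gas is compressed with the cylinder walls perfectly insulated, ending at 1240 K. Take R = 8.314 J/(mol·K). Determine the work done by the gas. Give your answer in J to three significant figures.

Adiabatic ⇒ Q = 0, so W_by = −ΔU = nCᵥ(T₁ − T₂).
Cᵥ = 3R/2 = 12.47 J/(mol·K).
W = (2.09)(12.47)(545 − 1240) = -18115 J.

W ≈ -18100 J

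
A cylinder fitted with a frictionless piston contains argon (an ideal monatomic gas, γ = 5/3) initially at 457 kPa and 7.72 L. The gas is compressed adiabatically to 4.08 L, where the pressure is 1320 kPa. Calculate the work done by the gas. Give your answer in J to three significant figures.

W ≈ -2790 J

Adiabatic: W = (P₁V₁ − P₂V₂)/(γ − 1) with γ = 5/3.
P₁V₁ = 3528 J, P₂V₂ = 5386 J.
W = (3528 − 5386) / 0.6667 = -2786 J.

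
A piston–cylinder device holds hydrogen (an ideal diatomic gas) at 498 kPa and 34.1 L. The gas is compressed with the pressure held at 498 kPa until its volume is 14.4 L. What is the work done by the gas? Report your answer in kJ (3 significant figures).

Isobaric: W = P ΔV.
W = (498 kPa)(14.4 − 34.1 L) = (498)(-19.7) = -9811 J.

W ≈ -9.81 kJ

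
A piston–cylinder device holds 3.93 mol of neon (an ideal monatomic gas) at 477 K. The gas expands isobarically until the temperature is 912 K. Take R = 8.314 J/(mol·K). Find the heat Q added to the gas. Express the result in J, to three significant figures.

Q ≈ 35500 J

Isobaric: W = nRΔT = (3.93)(8.314)(435) = 14213 J.
ΔU = nCᵥΔT with Cᵥ = 3R/2: ΔU = (3.93)(12.47)(435) = 21320 J.
Q = ΔU + W = 21320 + 14213 = 35533 J.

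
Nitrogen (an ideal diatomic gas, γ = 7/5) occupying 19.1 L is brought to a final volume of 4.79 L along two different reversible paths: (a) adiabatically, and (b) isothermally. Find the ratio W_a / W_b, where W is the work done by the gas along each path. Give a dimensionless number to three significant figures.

W_a / W_b ≈ 1.34

Path (a) adiabatic: W = P₁V₁(1 − (V₁/V₂)^(γ−1))/(γ−1) → W_a/(P₁V₁) = -1.847.
Path (b) isothermal: W = P₁V₁ ln(V₂/V₁) → W_b/(P₁V₁) = -1.383.
W_a / W_b = -1.847 / -1.383 = 1.336.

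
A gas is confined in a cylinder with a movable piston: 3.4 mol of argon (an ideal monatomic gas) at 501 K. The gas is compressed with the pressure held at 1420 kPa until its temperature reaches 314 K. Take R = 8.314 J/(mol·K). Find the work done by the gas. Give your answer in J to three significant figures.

W ≈ -5290 J

Isobaric: W = P ΔV = nR ΔT.
W = (3.4)(8.314)(314 − 501) = -5286 J.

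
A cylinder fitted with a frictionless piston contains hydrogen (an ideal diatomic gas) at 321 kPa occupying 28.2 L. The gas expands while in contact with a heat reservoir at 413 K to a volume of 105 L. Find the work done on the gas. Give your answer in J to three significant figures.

Isothermal: W = nRT ln(V₂/V₁) = P₁V₁ ln(V₂/V₁).
P₁V₁ = (321 kPa)(28.2 L) = 9052 J.
W = 9052 × ln(105/28.2) = 9052 × 1.315
W_by_gas = 11900 J; work on gas = −W_by = -11900 J.

W ≈ -11900 J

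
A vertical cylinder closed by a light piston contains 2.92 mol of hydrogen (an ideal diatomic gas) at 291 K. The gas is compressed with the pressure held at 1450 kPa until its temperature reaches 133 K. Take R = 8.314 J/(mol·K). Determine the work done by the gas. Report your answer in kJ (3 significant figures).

W ≈ -3.84 kJ

Isobaric: W = P ΔV = nR ΔT.
W = (2.92)(8.314)(133 − 291) = -3836 J.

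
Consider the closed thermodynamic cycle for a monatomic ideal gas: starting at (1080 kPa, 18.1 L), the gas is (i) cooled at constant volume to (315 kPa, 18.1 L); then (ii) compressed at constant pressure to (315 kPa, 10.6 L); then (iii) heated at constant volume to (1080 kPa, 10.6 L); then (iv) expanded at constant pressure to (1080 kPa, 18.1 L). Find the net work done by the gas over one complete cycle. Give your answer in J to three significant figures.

W_net ≈ 5740 J

Constant-volume legs do no work.
W(ii) = (315)(10.6 − 18.1) = -2363 J; W(iv) = (1080)(18.1 − 10.6) = 8100 J.
W_net = -2363 + 8100 = 5738 J (the clockwise enclosed area).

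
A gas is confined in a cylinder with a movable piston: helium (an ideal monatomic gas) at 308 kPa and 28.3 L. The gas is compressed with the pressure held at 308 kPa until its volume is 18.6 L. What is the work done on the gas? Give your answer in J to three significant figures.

Isobaric: W = P ΔV.
W = (308 kPa)(18.6 − 28.3 L) = (308)(-9.7) = -2988 J.
Work on gas = −W_by = 2988 J.

W ≈ 2990 J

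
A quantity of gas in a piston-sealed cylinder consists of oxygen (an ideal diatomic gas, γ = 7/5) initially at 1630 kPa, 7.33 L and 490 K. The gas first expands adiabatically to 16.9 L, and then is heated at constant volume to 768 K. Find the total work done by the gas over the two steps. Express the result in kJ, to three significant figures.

W_total ≈ 8.48 kJ

Step 1 (adiabatic): W = (P₁V₁ − P₂V₂)/(γ−1) = (11948 − 8554)/0.4 = 8484 J.
Step 2 (isochoric): W = 0 (constant volume).
W_total = 8484 + 0 = 8484 J.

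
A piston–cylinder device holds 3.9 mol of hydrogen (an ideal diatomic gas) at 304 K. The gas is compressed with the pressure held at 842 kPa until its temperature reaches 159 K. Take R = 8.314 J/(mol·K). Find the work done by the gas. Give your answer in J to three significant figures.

W ≈ -4700 J

Isobaric: W = P ΔV = nR ΔT.
W = (3.9)(8.314)(159 − 304) = -4702 J.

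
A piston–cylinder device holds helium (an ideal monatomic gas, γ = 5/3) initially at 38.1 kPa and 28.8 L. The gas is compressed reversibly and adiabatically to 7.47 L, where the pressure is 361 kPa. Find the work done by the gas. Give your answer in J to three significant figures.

W ≈ -2400 J

Adiabatic: W = (P₁V₁ − P₂V₂)/(γ − 1) with γ = 5/3.
P₁V₁ = 1097 J, P₂V₂ = 2697 J.
W = (1097 − 2697) / 0.6667 = -2399 J.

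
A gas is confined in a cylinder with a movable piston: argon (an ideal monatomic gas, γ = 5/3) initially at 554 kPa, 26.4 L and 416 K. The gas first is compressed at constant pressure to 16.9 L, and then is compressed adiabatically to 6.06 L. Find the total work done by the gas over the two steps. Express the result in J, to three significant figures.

W_total ≈ -19000 J

Step 1 (isobaric): W = PΔV = (554 kPa)(16.9 − 26.4 L) = -5263 J.
After step 1: P = 554 kPa, V = 16.9 L, T = 266.3 K.
Step 2 (adiabatic): W = (P₁V₁ − P₂V₂)/(γ−1) = (9363 − 18550)/0.667 = -13781 J.
W_total = -5263 − 13781 = -19044 J.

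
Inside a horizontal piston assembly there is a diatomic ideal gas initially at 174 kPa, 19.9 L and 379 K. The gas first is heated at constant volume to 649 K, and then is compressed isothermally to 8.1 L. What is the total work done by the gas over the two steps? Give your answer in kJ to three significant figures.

W_total ≈ -5.33 kJ

Step 1 (isochoric): W = 0 (constant volume).
After step 1: P = 298 kPa (V unchanged).
Step 2 (isothermal): W = P₁V₁ ln(V₂/V₁) = (5929) ln(8.1/19.9) = -5330 J.
W_total = 0 − 5330 = -5330 J.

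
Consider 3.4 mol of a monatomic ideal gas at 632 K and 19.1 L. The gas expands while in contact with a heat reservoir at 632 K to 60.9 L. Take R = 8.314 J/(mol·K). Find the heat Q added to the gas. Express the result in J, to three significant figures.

Q ≈ 20700 J

Isothermal ⇒ ΔU = 0, so Q = W = nRT ln(V₂/V₁).
Q = (3.4)(8.314)(632) ln(60.9/19.1) = 17865 × 1.16 = 20715 J.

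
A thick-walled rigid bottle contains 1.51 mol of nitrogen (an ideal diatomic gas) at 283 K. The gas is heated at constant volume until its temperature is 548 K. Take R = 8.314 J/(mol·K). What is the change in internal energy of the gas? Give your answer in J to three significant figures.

Constant volume ⇒ W = 0, so Q = ΔU = nCᵥΔT with Cᵥ = 5R/2 = 20.79 J/(mol·K).
ΔU = (1.51)(20.79)(548 − 283) = 8317 J.

ΔU ≈ 8320 J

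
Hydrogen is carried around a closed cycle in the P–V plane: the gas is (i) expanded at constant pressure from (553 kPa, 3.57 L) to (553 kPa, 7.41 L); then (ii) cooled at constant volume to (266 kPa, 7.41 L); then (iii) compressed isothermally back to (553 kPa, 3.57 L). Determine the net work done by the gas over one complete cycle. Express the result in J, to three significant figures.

Leg (i): W = PΔV = (553)(7.41 − 3.57) = 2124 J.
Leg (ii): W = 0.
Leg (iii): W = PᵢVᵢ ln(V_f/Vᵢ) = (1971) ln(3.57/7.41) = -1439 J.
W_net = 2124 − 1439 = 684.1 J.

W_net ≈ 684 J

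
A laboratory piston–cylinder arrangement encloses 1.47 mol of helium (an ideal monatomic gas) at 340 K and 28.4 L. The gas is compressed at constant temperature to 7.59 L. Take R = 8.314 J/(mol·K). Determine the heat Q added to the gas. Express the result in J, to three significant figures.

Isothermal ⇒ ΔU = 0, so Q = W = nRT ln(V₂/V₁).
Q = (1.47)(8.314)(340) ln(7.59/28.4) = 4155 × -1.32 = -5483 J.

Q ≈ -5480 J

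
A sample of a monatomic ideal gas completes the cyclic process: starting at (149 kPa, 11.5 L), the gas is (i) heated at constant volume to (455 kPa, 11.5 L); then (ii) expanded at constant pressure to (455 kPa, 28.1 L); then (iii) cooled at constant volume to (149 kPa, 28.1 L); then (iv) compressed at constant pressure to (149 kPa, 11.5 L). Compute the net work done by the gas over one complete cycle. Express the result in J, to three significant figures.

Constant-volume legs do no work.
W(ii) = (455)(28.1 − 11.5) = 7553 J; W(iv) = (149)(11.5 − 28.1) = -2473 J.
W_net = 7553 − 2473 = 5080 J (the clockwise enclosed area).

W_net ≈ 5080 J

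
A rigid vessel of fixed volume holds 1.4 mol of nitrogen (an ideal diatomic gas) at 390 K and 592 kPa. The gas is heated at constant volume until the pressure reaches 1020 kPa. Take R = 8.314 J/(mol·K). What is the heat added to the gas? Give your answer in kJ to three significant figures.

Q ≈ 8.20 kJ

Constant volume ⇒ W = 0, so Q = ΔU = nCᵥΔT with Cᵥ = 5R/2 = 20.79 J/(mol·K).
At constant V, T₂/T₁ = P₂/P₁ ⇒ ΔT = T₁(P₂/P₁ − 1) = 390·(1020/592 − 1) = 282 K.
ΔU = (1.4)(20.79)(282) = 8205 J.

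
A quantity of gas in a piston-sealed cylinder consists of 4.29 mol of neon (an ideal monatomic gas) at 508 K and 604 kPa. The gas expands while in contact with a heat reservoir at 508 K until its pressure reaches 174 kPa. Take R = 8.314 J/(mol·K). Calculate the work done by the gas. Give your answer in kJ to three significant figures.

Isothermal process: W = nRT ln(V₂/V₁) = nRT ln(P₁/P₂).
W = (4.29)(8.314)(508) × ln(604/174)
  = 18119 × ln(3.471) = 18119 × 1.245
W_by_gas = 22549 J.

W ≈ 22.5 kJ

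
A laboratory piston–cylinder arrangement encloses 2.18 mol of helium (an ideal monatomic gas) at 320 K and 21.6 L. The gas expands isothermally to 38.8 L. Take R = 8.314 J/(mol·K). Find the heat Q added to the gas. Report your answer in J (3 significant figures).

Isothermal ⇒ ΔU = 0, so Q = W = nRT ln(V₂/V₁).
Q = (2.18)(8.314)(320) ln(38.8/21.6) = 5800 × 0.5857 = 3397 J.

Q ≈ 3400 J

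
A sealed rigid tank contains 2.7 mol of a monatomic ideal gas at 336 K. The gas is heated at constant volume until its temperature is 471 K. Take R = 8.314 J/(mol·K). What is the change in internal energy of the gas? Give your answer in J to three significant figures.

ΔU ≈ 4550 J

Constant volume ⇒ W = 0, so Q = ΔU = nCᵥΔT with Cᵥ = 3R/2 = 12.47 J/(mol·K).
ΔU = (2.7)(12.47)(471 − 336) = 4546 J.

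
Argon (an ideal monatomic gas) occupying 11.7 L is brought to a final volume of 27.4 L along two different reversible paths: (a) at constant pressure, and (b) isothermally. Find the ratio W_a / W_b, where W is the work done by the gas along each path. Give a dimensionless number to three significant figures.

W_a / W_b ≈ 1.58

Path (a) isobaric: W = P₁(V₂ − V₁) → W_a/(P₁V₁) = 1.342.
Path (b) isothermal: W = P₁V₁ ln(V₂/V₁) → W_b/(P₁V₁) = 0.851.
W_a / W_b = 1.342 / 0.851 = 1.577.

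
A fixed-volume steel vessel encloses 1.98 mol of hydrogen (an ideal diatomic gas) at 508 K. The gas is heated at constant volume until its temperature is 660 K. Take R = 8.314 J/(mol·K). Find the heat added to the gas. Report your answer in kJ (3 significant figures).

Q ≈ 6.26 kJ

Constant volume ⇒ W = 0, so Q = ΔU = nCᵥΔT with Cᵥ = 5R/2 = 20.79 J/(mol·K).
ΔU = (1.98)(20.79)(660 − 508) = 6255 J.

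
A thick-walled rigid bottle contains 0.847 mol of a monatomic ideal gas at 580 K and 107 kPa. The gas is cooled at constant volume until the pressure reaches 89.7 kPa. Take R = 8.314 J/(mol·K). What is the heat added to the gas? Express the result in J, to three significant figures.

Q ≈ -991 J

Constant volume ⇒ W = 0, so Q = ΔU = nCᵥΔT with Cᵥ = 3R/2 = 12.47 J/(mol·K).
At constant V, T₂/T₁ = P₂/P₁ ⇒ ΔT = T₁(P₂/P₁ − 1) = 580·(89.7/107 − 1) = -93.78 K.
ΔU = (0.847)(12.47)(-93.78) = -990.5 J.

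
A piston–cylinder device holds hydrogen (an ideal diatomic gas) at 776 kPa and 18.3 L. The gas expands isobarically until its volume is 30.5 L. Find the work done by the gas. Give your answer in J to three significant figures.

Isobaric: W = P ΔV.
W = (776 kPa)(30.5 − 18.3 L) = (776)(12.2) = 9467 J.

W ≈ 9470 J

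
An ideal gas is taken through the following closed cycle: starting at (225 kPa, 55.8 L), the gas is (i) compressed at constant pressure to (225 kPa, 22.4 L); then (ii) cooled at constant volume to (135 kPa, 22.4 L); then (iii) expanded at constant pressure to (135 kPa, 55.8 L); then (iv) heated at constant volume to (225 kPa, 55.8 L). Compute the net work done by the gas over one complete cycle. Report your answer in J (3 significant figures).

W_net ≈ -3010 J

Constant-volume legs do no work.
W(i) = (225)(22.4 − 55.8) = -7515 J; W(iii) = (135)(55.8 − 22.4) = 4509 J.
W_net = -7515 + 4509 = -3006 J (the counter-clockwise enclosed area).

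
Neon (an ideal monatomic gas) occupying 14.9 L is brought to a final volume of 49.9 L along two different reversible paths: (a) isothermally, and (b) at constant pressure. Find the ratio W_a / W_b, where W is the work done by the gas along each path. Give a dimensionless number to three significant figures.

Path (a) isothermal: W = P₁V₁ ln(V₂/V₁) → W_a/(P₁V₁) = 1.209.
Path (b) isobaric: W = P₁(V₂ − V₁) → W_b/(P₁V₁) = 2.349.
W_a / W_b = 1.209 / 2.349 = 0.5145.

W_a / W_b ≈ 0.515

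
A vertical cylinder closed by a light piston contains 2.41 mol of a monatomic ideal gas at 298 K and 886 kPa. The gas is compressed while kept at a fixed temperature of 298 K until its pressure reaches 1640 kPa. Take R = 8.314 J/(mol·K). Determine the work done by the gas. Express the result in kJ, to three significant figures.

Isothermal process: W = nRT ln(V₂/V₁) = nRT ln(P₁/P₂).
W = (2.41)(8.314)(298) × ln(886/1640)
  = 5971 × ln(0.5402) = 5971 × -0.6157
W_by_gas = -3677 J.

W ≈ -3.68 kJ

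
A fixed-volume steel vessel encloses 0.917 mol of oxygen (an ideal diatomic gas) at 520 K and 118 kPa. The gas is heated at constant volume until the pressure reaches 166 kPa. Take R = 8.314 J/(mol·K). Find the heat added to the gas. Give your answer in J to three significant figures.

Q ≈ 4030 J

Constant volume ⇒ W = 0, so Q = ΔU = nCᵥΔT with Cᵥ = 5R/2 = 20.79 J/(mol·K).
At constant V, T₂/T₁ = P₂/P₁ ⇒ ΔT = T₁(P₂/P₁ − 1) = 520·(166/118 − 1) = 211.5 K.
ΔU = (0.917)(20.79)(211.5) = 4032 J.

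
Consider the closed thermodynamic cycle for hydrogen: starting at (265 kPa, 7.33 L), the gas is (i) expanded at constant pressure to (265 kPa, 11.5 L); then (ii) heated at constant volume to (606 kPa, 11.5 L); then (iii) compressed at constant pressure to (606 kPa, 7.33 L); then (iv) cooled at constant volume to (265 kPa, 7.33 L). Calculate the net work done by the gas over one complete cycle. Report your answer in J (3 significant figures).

W_net ≈ -1420 J

Constant-volume legs do no work.
W(i) = (265)(11.5 − 7.33) = 1105 J; W(iii) = (606)(7.33 − 11.5) = -2527 J.
W_net = 1105 − 2527 = -1422 J (the counter-clockwise enclosed area).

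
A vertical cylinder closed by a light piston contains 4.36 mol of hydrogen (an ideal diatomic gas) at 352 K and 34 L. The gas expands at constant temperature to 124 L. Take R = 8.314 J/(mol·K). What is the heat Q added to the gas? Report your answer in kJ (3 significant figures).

Isothermal ⇒ ΔU = 0, so Q = W = nRT ln(V₂/V₁).
Q = (4.36)(8.314)(352) ln(124/34) = 12760 × 1.294 = 16510 J.

Q ≈ 16.5 kJ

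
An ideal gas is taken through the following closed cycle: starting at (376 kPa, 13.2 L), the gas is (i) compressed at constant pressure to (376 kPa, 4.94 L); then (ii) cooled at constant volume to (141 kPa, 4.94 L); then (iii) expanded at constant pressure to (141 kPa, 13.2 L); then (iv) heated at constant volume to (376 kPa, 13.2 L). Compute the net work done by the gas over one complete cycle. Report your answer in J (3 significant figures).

W_net ≈ -1940 J

Constant-volume legs do no work.
W(i) = (376)(4.94 − 13.2) = -3106 J; W(iii) = (141)(13.2 − 4.94) = 1165 J.
W_net = -3106 + 1165 = -1941 J (the counter-clockwise enclosed area).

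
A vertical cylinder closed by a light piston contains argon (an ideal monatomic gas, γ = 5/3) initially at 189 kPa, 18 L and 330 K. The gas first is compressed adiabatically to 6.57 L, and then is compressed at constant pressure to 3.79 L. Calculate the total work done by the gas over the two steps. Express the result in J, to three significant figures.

W_total ≈ -7710 J

Step 1 (adiabatic): W = (P₁V₁ − P₂V₂)/(γ−1) = (3402 − 6661)/0.667 = -4888 J.
After step 1: P = 1014 kPa, V = 6.57 L, T = 646.1 K.
Step 2 (isobaric): W = PΔV = (1014 kPa)(3.79 − 6.57 L) = -2819 J.
W_total = -4888 − 2819 = -7707 J.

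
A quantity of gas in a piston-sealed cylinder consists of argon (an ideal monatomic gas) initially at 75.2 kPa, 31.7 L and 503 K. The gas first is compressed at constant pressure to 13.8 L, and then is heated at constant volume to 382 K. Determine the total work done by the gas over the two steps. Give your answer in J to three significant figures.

Step 1 (isobaric): W = PΔV = (75.2 kPa)(13.8 − 31.7 L) = -1346 J.
Step 2 (isochoric): W = 0 (constant volume).
W_total = -1346 + 0 = -1346 J.

W_total ≈ -1350 J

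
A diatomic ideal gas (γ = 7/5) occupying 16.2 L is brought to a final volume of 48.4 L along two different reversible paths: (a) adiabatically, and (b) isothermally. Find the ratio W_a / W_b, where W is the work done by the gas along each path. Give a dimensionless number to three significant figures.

W_a / W_b ≈ 0.810

Path (a) adiabatic: W = P₁V₁(1 − (V₁/V₂)^(γ−1))/(γ−1) → W_a/(P₁V₁) = 0.8864.
Path (b) isothermal: W = P₁V₁ ln(V₂/V₁) → W_b/(P₁V₁) = 1.094.
W_a / W_b = 0.8864 / 1.094 = 0.8098.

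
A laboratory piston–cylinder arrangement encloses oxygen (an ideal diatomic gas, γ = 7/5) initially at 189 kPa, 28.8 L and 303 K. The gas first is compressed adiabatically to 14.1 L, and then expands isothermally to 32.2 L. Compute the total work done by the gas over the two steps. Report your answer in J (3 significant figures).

Step 1 (adiabatic): W = (P₁V₁ − P₂V₂)/(γ−1) = (5443 − 7243)/0.4 = -4500 J.
After step 1: P = 513.7 kPa, V = 14.1 L, T = 403.2 K.
Step 2 (isothermal): W = P₁V₁ ln(V₂/V₁) = (7243) ln(32.2/14.1) = 5981 J.
W_total = -4500 + 5981 = 1482 J.

W_total ≈ 1480 J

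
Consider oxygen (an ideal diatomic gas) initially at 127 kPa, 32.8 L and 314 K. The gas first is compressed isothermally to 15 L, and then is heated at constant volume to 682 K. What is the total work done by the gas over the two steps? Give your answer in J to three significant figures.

Step 1 (isothermal): W = P₁V₁ ln(V₂/V₁) = (4166) ln(15/32.8) = -3259 J.
Step 2 (isochoric): W = 0 (constant volume).
W_total = -3259 + 0 = -3259 J.

W_total ≈ -3260 J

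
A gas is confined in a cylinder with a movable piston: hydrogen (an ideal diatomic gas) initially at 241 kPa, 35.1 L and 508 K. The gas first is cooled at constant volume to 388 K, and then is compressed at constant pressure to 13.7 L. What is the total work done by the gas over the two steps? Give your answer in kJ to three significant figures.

W_total ≈ -3.94 kJ

Step 1 (isochoric): W = 0 (constant volume).
After step 1: P = 184.1 kPa (V unchanged).
Step 2 (isobaric): W = PΔV = (184.1 kPa)(13.7 − 35.1 L) = -3939 J.
W_total = 0 − 3939 = -3939 J.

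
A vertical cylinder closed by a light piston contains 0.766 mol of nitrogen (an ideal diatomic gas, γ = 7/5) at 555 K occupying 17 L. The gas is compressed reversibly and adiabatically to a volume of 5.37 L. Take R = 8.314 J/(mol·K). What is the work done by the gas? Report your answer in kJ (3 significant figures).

Adiabatic: TV^(γ−1) = const with γ = 7/5.
T₂ = T₁ (V₁/V₂)^(γ−1) = 555 × (17/5.37)^0.4 = 555 × 1.586 = 880 K.
W_by = nCᵥ(T₁ − T₂) = (0.766)(20.79)(555 − 880) = -5174 J.

W ≈ -5.17 kJ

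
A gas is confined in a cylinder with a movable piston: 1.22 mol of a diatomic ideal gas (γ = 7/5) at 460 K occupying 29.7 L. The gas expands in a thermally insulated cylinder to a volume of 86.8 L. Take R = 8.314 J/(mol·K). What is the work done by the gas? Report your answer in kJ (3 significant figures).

W ≈ 4.07 kJ

Adiabatic: TV^(γ−1) = const with γ = 7/5.
T₂ = T₁ (V₁/V₂)^(γ−1) = 460 × (29.7/86.8)^0.4 = 460 × 0.6512 = 299.5 K.
W_by = nCᵥ(T₁ − T₂) = (1.22)(20.79)(460 − 299.5) = 4069 J.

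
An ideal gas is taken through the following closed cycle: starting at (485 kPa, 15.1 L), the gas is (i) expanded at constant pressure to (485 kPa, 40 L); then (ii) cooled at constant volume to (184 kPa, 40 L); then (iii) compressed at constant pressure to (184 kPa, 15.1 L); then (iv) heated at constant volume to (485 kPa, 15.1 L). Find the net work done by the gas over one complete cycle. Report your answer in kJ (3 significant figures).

Constant-volume legs do no work.
W(i) = (485)(40 − 15.1) = 12076 J; W(iii) = (184)(15.1 − 40) = -4582 J.
W_net = 12076 − 4582 = 7495 J (the clockwise enclosed area).

W_net ≈ 7.49 kJ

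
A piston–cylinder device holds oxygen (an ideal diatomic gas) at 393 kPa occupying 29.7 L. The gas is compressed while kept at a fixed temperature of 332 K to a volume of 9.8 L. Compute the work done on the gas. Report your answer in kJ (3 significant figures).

Isothermal: W = nRT ln(V₂/V₁) = P₁V₁ ln(V₂/V₁).
P₁V₁ = (393 kPa)(29.7 L) = 11672 J.
W = 11672 × ln(9.8/29.7) = 11672 × -1.109
W_by_gas = -12942 J; work on gas = −W_by = 12942 J.

W ≈ 12.9 kJ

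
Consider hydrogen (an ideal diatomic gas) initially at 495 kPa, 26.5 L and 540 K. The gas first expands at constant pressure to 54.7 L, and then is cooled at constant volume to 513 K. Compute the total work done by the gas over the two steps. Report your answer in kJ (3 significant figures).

W_total ≈ 14.0 kJ

Step 1 (isobaric): W = PΔV = (495 kPa)(54.7 − 26.5 L) = 13959 J.
Step 2 (isochoric): W = 0 (constant volume).
W_total = 13959 + 0 = 13959 J.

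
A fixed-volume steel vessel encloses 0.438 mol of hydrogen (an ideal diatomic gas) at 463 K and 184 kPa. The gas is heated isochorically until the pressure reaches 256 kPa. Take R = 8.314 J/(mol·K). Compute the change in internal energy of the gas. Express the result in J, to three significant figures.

ΔU ≈ 1650 J

Constant volume ⇒ W = 0, so Q = ΔU = nCᵥΔT with Cᵥ = 5R/2 = 20.79 J/(mol·K).
At constant V, T₂/T₁ = P₂/P₁ ⇒ ΔT = T₁(P₂/P₁ − 1) = 463·(256/184 − 1) = 181.2 K.
ΔU = (0.438)(20.79)(181.2) = 1649 J.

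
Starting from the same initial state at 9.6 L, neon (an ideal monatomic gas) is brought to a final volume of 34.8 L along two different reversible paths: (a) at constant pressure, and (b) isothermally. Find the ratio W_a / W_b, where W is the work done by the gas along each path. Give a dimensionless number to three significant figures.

W_a / W_b ≈ 2.04

Path (a) isobaric: W = P₁(V₂ − V₁) → W_a/(P₁V₁) = 2.625.
Path (b) isothermal: W = P₁V₁ ln(V₂/V₁) → W_b/(P₁V₁) = 1.288.
W_a / W_b = 2.625 / 1.288 = 2.038.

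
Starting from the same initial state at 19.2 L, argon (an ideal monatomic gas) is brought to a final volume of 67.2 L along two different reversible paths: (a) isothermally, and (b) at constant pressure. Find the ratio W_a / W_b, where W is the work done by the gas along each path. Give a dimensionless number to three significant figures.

Path (a) isothermal: W = P₁V₁ ln(V₂/V₁) → W_a/(P₁V₁) = 1.253.
Path (b) isobaric: W = P₁(V₂ − V₁) → W_b/(P₁V₁) = 2.5.
W_a / W_b = 1.253 / 2.5 = 0.5011.

W_a / W_b ≈ 0.501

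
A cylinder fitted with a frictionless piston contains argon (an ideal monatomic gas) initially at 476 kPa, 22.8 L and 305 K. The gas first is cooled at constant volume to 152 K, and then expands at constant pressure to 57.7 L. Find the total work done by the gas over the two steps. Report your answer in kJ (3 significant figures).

Step 1 (isochoric): W = 0 (constant volume).
After step 1: P = 237.2 kPa (V unchanged).
Step 2 (isobaric): W = PΔV = (237.2 kPa)(57.7 − 22.8 L) = 8279 J.
W_total = 0 + 8279 = 8279 J.

W_total ≈ 8.28 kJ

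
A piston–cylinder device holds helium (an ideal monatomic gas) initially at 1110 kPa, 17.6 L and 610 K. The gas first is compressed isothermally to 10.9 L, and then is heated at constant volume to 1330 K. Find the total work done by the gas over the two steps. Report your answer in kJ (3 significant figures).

W_total ≈ -9.36 kJ

Step 1 (isothermal): W = P₁V₁ ln(V₂/V₁) = (19536) ln(10.9/17.6) = -9360 J.
Step 2 (isochoric): W = 0 (constant volume).
W_total = -9360 + 0 = -9360 J.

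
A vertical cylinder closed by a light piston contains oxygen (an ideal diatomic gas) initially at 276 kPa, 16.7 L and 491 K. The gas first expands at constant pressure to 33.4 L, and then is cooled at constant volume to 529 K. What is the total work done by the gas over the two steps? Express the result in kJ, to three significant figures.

W_total ≈ 4.61 kJ

Step 1 (isobaric): W = PΔV = (276 kPa)(33.4 − 16.7 L) = 4609 J.
Step 2 (isochoric): W = 0 (constant volume).
W_total = 4609 + 0 = 4609 J.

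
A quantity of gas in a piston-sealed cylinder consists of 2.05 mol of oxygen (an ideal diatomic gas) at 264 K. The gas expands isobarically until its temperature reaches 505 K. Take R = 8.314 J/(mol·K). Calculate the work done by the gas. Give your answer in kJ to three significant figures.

Isobaric: W = P ΔV = nR ΔT.
W = (2.05)(8.314)(505 − 264) = 4108 J.

W ≈ 4.11 kJ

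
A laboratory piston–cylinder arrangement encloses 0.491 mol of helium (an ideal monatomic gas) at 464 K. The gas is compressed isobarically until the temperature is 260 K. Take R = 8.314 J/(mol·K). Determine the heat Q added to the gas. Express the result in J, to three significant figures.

Q ≈ -2080 J

Isobaric: W = nRΔT = (0.491)(8.314)(-204) = -832.8 J.
ΔU = nCᵥΔT with Cᵥ = 3R/2: ΔU = (0.491)(12.47)(-204) = -1249 J.
Q = ΔU + W = -1249 − 832.8 = -2082 J.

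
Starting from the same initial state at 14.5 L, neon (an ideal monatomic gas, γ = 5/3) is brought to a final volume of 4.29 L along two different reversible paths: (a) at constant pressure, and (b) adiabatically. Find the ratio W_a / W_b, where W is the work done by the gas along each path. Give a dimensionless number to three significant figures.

Path (a) isobaric: W = P₁(V₂ − V₁) → W_a/(P₁V₁) = -0.7041.
Path (b) adiabatic: W = P₁V₁(1 − (V₁/V₂)^(γ−1))/(γ−1) → W_b/(P₁V₁) = -1.878.
W_a / W_b = -0.7041 / -1.878 = 0.3749.

W_a / W_b ≈ 0.375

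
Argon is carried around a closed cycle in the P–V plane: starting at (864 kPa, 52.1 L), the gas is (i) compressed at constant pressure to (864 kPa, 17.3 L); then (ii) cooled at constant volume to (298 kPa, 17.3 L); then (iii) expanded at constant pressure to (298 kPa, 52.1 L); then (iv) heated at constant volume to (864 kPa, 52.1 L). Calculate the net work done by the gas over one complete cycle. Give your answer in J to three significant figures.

W_net ≈ -19700 J

Constant-volume legs do no work.
W(i) = (864)(17.3 − 52.1) = -30067 J; W(iii) = (298)(52.1 − 17.3) = 10370 J.
W_net = -30067 + 10370 = -19697 J (the counter-clockwise enclosed area).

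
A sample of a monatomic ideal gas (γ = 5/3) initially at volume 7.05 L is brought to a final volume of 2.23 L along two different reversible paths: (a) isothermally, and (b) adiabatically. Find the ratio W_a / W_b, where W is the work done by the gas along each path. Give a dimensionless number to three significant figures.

W_a / W_b ≈ 0.665

Path (a) isothermal: W = P₁V₁ ln(V₂/V₁) → W_a/(P₁V₁) = -1.151.
Path (b) adiabatic: W = P₁V₁(1 − (V₁/V₂)^(γ−1))/(γ−1) → W_b/(P₁V₁) = -1.731.
W_a / W_b = -1.151 / -1.731 = 0.6649.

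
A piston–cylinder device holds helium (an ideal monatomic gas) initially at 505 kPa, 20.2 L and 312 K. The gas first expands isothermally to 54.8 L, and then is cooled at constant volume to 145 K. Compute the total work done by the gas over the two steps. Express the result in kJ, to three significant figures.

W_total ≈ 10.2 kJ

Step 1 (isothermal): W = P₁V₁ ln(V₂/V₁) = (10201) ln(54.8/20.2) = 10181 J.
Step 2 (isochoric): W = 0 (constant volume).
W_total = 10181 + 0 = 10181 J.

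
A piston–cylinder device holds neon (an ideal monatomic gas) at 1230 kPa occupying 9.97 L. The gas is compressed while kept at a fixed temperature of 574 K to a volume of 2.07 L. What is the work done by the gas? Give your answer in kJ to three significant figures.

W ≈ -19.3 kJ

Isothermal: W = nRT ln(V₂/V₁) = P₁V₁ ln(V₂/V₁).
P₁V₁ = (1230 kPa)(9.97 L) = 12263 J.
W = 12263 × ln(2.07/9.97) = 12263 × -1.572
W_by_gas = -19278 J.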